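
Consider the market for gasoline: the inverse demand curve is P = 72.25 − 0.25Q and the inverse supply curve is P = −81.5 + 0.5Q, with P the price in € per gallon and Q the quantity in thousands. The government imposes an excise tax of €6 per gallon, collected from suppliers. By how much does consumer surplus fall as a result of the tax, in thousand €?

Consumer surplus falls by €402 thousand.

Rewrite in direct form: Qd = 289 − 4P and Qs = 2P + 163.
Before the tax: set 289 − 4P = 2P + 163 → P* = €21, Q* = 205.
With the tax collected from suppliers, supply shifts: Qs = 2(P − 6) + 163.
New equilibrium: buyers pay €23, suppliers receive €17, Q = 197. (Wedge: Pb − Ps = 6.)
ΔCS is the trapezoid between Q = 197 and Q = 205 of height €2: ½ · (205 + 197) · 2 = €402.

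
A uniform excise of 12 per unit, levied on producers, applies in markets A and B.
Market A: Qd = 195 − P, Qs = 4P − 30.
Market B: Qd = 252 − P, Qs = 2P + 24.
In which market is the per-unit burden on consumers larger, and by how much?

Market A: pre-tax P* = 45, Q* = 150; post-tax Q = 140.4; per-unit burden on consumers = 9.6.
Market B: pre-tax P* = 76, Q* = 176; post-tax Q = 168; per-unit burden on consumers = 8.
Difference: 9.6 vs 8 → market A is larger by 1.6.

Market A, by 1.6.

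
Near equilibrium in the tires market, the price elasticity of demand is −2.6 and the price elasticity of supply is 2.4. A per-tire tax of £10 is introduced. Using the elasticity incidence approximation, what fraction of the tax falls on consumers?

Consumers' share ≈ 0.48.

Incidence ratio: consumers' share ≈ εs / (εs + |εd|) = 2.4 / (2.4 + 2.6) = 0.48.
Supply is the less elastic side, so consumers bear the smaller share.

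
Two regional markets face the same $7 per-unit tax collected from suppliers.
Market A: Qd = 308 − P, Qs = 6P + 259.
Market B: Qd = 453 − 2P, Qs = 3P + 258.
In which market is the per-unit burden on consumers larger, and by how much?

Market A, by $1.8.

Market A: pre-tax P* = $7, Q* = 301; post-tax Q = 295; per-unit burden on consumers = $6.
Market B: pre-tax P* = $39, Q* = 375; post-tax Q = 366.6; per-unit burden on consumers = $4.2.
Difference: $6 vs $4.2 → market A is larger by $1.8.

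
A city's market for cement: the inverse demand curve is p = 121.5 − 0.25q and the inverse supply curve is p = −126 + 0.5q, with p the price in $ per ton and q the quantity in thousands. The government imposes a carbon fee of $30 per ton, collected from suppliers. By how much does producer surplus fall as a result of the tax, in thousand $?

Inverting to q(p) form: qd = 486 − 4p; qs = 2p + 252.
Before the tax: set 486 − 4p = 2p + 252 → p* = $39, q* = 330.
With the tax collected from suppliers, supply shifts: qs = 2(p − 30) + 252.
Solving gives q = 290 with buyers paying $49 and suppliers receiving $19 (the $30 wedge).
ΔPS is the trapezoid between Q = 290 and Q = 330 of height $20: ½ · (330 + 290) · 20 = $6200.

Producer surplus falls by $6200 thousand.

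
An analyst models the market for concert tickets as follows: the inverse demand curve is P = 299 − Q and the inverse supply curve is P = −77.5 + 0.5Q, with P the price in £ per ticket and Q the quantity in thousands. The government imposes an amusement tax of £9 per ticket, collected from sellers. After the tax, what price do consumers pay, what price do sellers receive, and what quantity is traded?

Consumers pay £54; sellers receive £45; quantity = 245.

Rewrite in direct form: Qd = 299 − P and Qs = 2P + 155.
Without the tax, 299 − P = 2P + 155 gives 3P = 144, so P* = £48 and Q* = 251.
With the tax collected from sellers, supply shifts: Qs = 2(P − 9) + 155.
New equilibrium: consumers pay £54, sellers receive £45, Q = 245. (Wedge: Pb − Ps = 9.)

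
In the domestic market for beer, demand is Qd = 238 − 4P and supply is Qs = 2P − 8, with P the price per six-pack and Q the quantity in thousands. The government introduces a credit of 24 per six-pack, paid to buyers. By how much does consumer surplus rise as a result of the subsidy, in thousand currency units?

Consumer surplus rises by 720 thousand.

Without the subsidy, 238 − 4P = 2P − 8 gives 6P = 246, so P* = 41 and Q* = 74.
With a per-unit subsidy paid to buyers, each effectively pays P − 24, so demand becomes Qd = 238 − 4(P − 24).
New equilibrium: buyers pay 33, suppliers receive 57, Q = 106. (Wedge: Pb − Ps = −24.)
ΔCS is the trapezoid between Q = 106 and Q = 74 of height 8: ½ · (74 + 106) · 8 = 720.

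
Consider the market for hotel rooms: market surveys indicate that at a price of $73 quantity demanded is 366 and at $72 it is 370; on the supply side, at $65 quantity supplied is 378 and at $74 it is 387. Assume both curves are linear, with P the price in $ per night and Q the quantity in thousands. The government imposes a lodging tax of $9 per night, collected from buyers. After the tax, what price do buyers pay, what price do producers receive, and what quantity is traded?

Demand slope: (370 − 366)/(72 − 73) = -4, so Qd = 658 − 4P.
Supply slope: (387 − 378)/(74 − 65) = 1, so Qs = P + 313.
Before the tax: set 658 − 4P = P + 313 → P* = $69, Q* = 382.
With the tax collected from buyers, demand (in seller-price terms) shifts: Qd = 658 − 4(P + 9).
Solving gives Q = 374.8 with buyers paying $70.8 and producers receiving $61.8 (the $9 wedge).
The less price-elastic side of the market bears the larger share of a per-unit tax.

Buyers pay $70.8; producers receive $61.8; quantity = 374.8.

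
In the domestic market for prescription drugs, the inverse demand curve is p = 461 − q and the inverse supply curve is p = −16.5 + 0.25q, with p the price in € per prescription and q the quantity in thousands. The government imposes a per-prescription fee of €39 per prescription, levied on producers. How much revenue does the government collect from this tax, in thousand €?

Tax revenue = €13681.2 thousand.

Rewrite in direct form: qd = 461 − p and qs = 4p + 66.
Before the tax: set 461 − p = 4p + 66 → p* = €79, q* = 382.
With the tax collected from producers, supply shifts: qs = 4(p − 39) + 66.
Solving gives q = 350.8 with buyers paying €110.2 and producers receiving €71.2 (the €39 wedge).
Revenue = t · Q = 39 · 350.8 = €13681.2.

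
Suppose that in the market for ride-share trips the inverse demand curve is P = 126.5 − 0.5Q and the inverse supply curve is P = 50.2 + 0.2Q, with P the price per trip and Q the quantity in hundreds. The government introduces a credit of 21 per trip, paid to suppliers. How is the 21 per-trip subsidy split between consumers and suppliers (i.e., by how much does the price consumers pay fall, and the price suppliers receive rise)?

Inverting to Q(P) form: Qd = 253 − 2P; Qs = 5P − 251.
Before the subsidy: set 253 − 2P = 5P − 251 → P* = 72, Q* = 109.
With a per-unit subsidy paid to suppliers, each receives P + 21 per unit sold, so supply becomes Qs = 5(P + 21) − 251.
Solving gives Q = 139 with consumers paying 57 and suppliers receiving 78 (the 21 wedge).
Gain to consumers: 15; to suppliers: 6. (They sum to 21.)

Consumers gain 15 per trip; suppliers gain 6 per trip.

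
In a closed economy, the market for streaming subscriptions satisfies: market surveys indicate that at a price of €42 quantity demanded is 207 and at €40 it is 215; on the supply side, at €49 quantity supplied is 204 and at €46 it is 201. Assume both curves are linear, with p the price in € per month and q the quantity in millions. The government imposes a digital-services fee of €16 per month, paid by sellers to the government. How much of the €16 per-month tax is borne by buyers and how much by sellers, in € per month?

Buyers bear €3.2 per month; sellers bear €12.8 per month.

Demand slope: (215 − 207)/(40 − 42) = -4, so qd = 375 − 4p.
Supply slope: (201 − 204)/(46 − 49) = 1, so qs = p + 155.
Without the tax, 375 − 4p = p + 155 gives 5p = 220, so p* = €44 and q* = 199.
With the tax collected from sellers, supply shifts: qs = (p − 16) + 155.
Solving gives q = 186.2 with buyers paying €47.2 and sellers receiving €31.2 (the €16 wedge).
Burden on buyers: €3.2; on sellers: €12.8. (They sum to €16.)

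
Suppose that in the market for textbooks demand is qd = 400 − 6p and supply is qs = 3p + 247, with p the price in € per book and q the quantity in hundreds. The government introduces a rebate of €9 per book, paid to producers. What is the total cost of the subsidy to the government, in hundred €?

Government outlay = €2844 hundred.

Without the subsidy, 400 − 6p = 3p + 247 gives 9p = 153, so p* = €17 and q* = 298.
With a per-unit subsidy paid to producers, each receives p + 9 per unit sold, so supply becomes qs = 3(p + 9) + 247.
New equilibrium: buyers pay €14, producers receive €23, q = 316. (Wedge: pb − ps = −9.)
Outlay = t · Q = 9 · 316 = €2844.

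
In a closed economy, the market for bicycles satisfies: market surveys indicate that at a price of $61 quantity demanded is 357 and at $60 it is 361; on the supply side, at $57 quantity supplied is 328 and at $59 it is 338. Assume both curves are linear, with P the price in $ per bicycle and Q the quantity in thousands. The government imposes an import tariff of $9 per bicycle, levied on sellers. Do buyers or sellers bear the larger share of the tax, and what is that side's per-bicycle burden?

Demand slope: (361 − 357)/(60 − 61) = -4, so Qd = 601 − 4P.
Supply slope: (338 − 328)/(59 − 57) = 5, so Qs = 5P + 43.
Before the tax: set 601 − 4P = 5P + 43 → P* = $62, Q* = 353.
With the tax collected from sellers, supply shifts: Qs = 5(P − 9) + 43.
Solving gives Q = 333 with buyers paying $67 and sellers receiving $58 (the $9 wedge).
Per-bicycle burden: buyers $5, sellers $4.
Buyers take the larger share because demand is less price-elastic here (demand slope 4 vs supply slope 5).
The less price-elastic side of the market bears the larger share of a per-unit tax.

Buyers bear the larger share: $5 per bicycle.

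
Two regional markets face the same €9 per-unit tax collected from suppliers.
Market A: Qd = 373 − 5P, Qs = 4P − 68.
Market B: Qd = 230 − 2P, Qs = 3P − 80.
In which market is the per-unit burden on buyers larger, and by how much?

Market B, by €1.4.

Market A: pre-tax P* = €49, Q* = 128; post-tax Q = 108; per-unit burden on buyers = €4.
Market B: pre-tax P* = €62, Q* = 106; post-tax Q = 95.2; per-unit burden on buyers = €5.4.
Difference: €4 vs €5.4 → market B is larger by €1.4.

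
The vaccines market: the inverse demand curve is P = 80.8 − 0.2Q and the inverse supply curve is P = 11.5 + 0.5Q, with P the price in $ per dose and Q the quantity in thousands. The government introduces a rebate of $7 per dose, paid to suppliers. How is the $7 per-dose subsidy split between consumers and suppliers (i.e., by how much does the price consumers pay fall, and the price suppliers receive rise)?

Inverting to Q(P) form: Qd = 404 − 5P; Qs = 2P − 23.
Before the subsidy: set 404 − 5P = 2P − 23 → P* = $61, Q* = 99.
With a per-unit subsidy paid to suppliers, each receives P + 7 per unit sold, so supply becomes Qs = 2(P + 7) − 23.
New equilibrium: consumers pay $59, suppliers receive $66, Q = 109. (Wedge: Pb − Ps = −7.)
Gain to consumers: $2; to suppliers: $5. (They sum to $7.)

Consumers gain $2 per dose; suppliers gain $5 per dose.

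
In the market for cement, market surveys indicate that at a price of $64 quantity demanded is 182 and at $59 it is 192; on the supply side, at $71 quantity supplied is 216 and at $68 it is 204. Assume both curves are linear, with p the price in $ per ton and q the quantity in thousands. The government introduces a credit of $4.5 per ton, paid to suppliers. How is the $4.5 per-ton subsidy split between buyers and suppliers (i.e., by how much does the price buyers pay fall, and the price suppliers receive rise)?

Buyers gain $3 per ton; suppliers gain $1.5 per ton.

Demand slope: (192 − 182)/(59 − 64) = -2, so qd = 310 − 2p.
Supply slope: (204 − 216)/(68 − 71) = 4, so qs = 4p − 68.
Without the subsidy, 310 − 2p = 4p − 68 gives 6p = 378, so p* = $63 and q* = 184.
With a per-unit subsidy paid to suppliers, each receives p + 4.5 per unit sold, so supply becomes qs = 4(p + 4.5) − 68.
New equilibrium: buyers pay $60, suppliers receive $64.5, q = 190. (Wedge: pb − ps = −4.5.)
Gain to buyers: $3; to suppliers: $1.5. (They sum to $4.5.)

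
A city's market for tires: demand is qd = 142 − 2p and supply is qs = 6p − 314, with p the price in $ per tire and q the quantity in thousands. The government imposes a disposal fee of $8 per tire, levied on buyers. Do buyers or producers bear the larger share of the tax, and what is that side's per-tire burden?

Buyers bear the larger share: $6 per tire.

Without the tax, 142 − 2p = 6p − 314 gives 8p = 456, so p* = $57 and q* = 28.
With the tax collected from buyers, demand (in seller-price terms) shifts: qd = 142 − 2(p + 8).
New equilibrium: buyers pay $63, producers receive $55, q = 16. (Wedge: pb − ps = 8.)
Per-tire burden: buyers $6, producers $2.
Buyers take the larger share because demand is less price-elastic here (demand slope 2 vs supply slope 6).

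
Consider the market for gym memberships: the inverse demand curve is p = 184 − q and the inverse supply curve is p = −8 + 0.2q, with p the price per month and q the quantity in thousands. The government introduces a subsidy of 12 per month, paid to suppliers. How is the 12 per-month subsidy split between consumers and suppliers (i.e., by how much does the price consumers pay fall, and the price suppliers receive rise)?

Consumers gain 10 per month; suppliers gain 2 per month.

Rewrite in direct form: qd = 184 − p and qs = 5p + 40.
Without the subsidy, 184 − p = 5p + 40 gives 6p = 144, so p* = 24 and q* = 160.
With a per-unit subsidy paid to suppliers, each receives p + 12 per unit sold, so supply becomes qs = 5(p + 12) + 40.
New equilibrium: consumers pay 14, suppliers receive 26, q = 170. (Wedge: pb − ps = −12.)
Gain to consumers: 10; to suppliers: 2. (They sum to 12.)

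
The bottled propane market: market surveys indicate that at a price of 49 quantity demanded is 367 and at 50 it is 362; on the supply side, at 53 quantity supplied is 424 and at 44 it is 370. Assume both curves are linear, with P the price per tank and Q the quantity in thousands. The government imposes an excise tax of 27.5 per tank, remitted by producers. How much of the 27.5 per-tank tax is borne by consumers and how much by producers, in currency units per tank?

Consumers bear 15 per tank; producers bear 12.5 per tank.

Demand slope: (362 − 367)/(50 − 49) = -5, so Qd = 612 − 5P.
Supply slope: (370 − 424)/(44 − 53) = 6, so Qs = 6P + 106.
Without the tax, 612 − 5P = 6P + 106 gives 11P = 506, so P* = 46 and Q* = 382.
With the tax collected from producers, supply shifts: Qs = 6(P − 27.5) + 106.
Solving gives Q = 307 with consumers paying 61 and producers receiving 33.5 (the 27.5 wedge).
Burden on consumers: 15; on producers: 12.5. (They sum to 27.5.)
The less price-elastic side of the market bears the larger share of a per-unit tax.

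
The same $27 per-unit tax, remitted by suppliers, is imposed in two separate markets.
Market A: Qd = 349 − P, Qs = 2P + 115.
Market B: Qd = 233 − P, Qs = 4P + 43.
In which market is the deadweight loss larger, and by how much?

Market A: pre-tax P* = $78, Q* = 271; post-tax Q = 253; deadweight loss = $243.
Market B: pre-tax P* = $38, Q* = 195; post-tax Q = 173.4; deadweight loss = $291.6.
Difference: $243 vs $291.6 → market B is larger by $48.6.

Market B, by $48.6.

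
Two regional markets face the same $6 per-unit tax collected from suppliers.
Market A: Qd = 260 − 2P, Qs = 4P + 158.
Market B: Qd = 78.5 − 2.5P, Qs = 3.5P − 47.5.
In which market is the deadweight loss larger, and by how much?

Market A: pre-tax P* = $17, Q* = 226; post-tax Q = 218; deadweight loss = $24.
Market B: pre-tax P* = $21, Q* = 26; post-tax Q = 17.25; deadweight loss = $26.25.
Difference: $24 vs $26.25 → market B is larger by $2.25.

Market B, by $2.25.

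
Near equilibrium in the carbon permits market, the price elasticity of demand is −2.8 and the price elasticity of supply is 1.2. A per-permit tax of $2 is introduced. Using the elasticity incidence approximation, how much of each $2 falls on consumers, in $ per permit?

Consumers bear ≈ $0.6 per permit.

Incidence ratio: consumers' share ≈ εs / (εs + |εd|) = 1.2 / (1.2 + 2.8) = 0.3.
So consumers bear ≈ 0.3 × $2 = $0.6; sellers bear $1.4.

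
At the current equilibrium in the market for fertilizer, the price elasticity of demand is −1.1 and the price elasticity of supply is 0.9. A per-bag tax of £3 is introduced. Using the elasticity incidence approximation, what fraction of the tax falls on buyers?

Buyers' share ≈ 0.45.

Incidence ratio: buyers' share ≈ εs / (εs + |εd|) = 0.9 / (0.9 + 1.1) = 0.45.
Supply is the less elastic side, so buyers bear the smaller share.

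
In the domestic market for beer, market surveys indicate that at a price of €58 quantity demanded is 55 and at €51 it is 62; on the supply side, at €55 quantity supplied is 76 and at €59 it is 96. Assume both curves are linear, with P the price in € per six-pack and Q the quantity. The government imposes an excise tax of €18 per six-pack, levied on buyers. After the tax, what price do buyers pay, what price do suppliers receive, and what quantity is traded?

Buyers pay €67; suppliers receive €49; quantity = 46.

Demand slope: (62 − 55)/(51 − 58) = -1, so Qd = 113 − P.
Supply slope: (96 − 76)/(59 − 55) = 5, so Qs = 5P − 199.
Before the tax: set 113 − P = 5P − 199 → P* = €52, Q* = 61.
With the tax collected from buyers, demand (in seller-price terms) shifts: Qd = 113 − (P + 18).
Solving gives Q = 46 with buyers paying €67 and suppliers receiving €49 (the €18 wedge).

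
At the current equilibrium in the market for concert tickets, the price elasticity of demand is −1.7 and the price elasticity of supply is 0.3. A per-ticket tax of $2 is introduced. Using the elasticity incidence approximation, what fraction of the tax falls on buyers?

Incidence ratio: buyers' share ≈ εs / (εs + |εd|) = 0.3 / (0.3 + 1.7) = 0.15.
Supply is the less elastic side, so buyers bear the smaller share.

Buyers' share ≈ 0.15.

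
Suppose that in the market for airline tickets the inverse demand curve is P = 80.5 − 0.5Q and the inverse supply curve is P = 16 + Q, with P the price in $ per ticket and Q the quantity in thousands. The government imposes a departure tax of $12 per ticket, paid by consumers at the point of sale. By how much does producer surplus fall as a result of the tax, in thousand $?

Inverting to Q(P) form: Qd = 161 − 2P; Qs = P − 16.
Without the tax, 161 − 2P = P − 16 gives 3P = 177, so P* = $59 and Q* = 43.
With the tax collected from consumers, demand (in seller-price terms) shifts: Qd = 161 − 2(P + 12).
Solving gives Q = 35 with consumers paying $63 and producers receiving $51 (the $12 wedge).
ΔPS is the trapezoid between Q = 35 and Q = 43 of height $8: ½ · (43 + 35) · 8 = $312.

Producer surplus falls by $312 thousand.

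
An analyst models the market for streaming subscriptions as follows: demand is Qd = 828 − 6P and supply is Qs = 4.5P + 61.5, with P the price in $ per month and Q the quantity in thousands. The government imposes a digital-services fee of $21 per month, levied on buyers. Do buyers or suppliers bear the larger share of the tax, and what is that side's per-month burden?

Suppliers bear the larger share: $12 per month.

Before the tax: set 828 − 6P = 4.5P + 61.5 → P* = $73, Q* = 390.
With the tax collected from buyers, demand (in seller-price terms) shifts: Qd = 828 − 6(P + 21).
Solving gives Q = 336 with buyers paying $82 and suppliers receiving $61 (the $21 wedge).
Per-month burden: buyers $9, suppliers $12.
Suppliers take the larger share because supply is less price-elastic here (demand slope 6 vs supply slope 4.5).
The less price-elastic side of the market bears the larger share of a per-unit tax.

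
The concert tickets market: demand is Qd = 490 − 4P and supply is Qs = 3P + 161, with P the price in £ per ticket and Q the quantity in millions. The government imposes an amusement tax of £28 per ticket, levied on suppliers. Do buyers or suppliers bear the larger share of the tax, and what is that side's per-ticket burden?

Before the tax: set 490 − 4P = 3P + 161 → P* = £47, Q* = 302.
With the tax collected from suppliers, supply shifts: Qs = 3(P − 28) + 161.
New equilibrium: buyers pay £59, suppliers receive £31, Q = 254. (Wedge: Pb − Ps = 28.)
Per-ticket burden: buyers £12, suppliers £16.
Suppliers take the larger share because supply is less price-elastic here (demand slope 4 vs supply slope 3).

Suppliers bear the larger share: £16 per ticket.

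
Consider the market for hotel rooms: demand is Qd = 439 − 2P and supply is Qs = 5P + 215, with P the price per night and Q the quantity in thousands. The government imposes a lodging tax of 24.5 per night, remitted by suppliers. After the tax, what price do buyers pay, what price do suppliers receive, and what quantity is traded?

Before the tax: set 439 − 2P = 5P + 215 → P* = 32, Q* = 375.
With the tax collected from suppliers, supply shifts: Qs = 5(P − 24.5) + 215.
New equilibrium: buyers pay 49.5, suppliers receive 25, Q = 340. (Wedge: Pb − Ps = 24.5.)
The less price-elastic side of the market bears the larger share of a per-unit tax.

Buyers pay 49.5; suppliers receive 25; quantity = 340.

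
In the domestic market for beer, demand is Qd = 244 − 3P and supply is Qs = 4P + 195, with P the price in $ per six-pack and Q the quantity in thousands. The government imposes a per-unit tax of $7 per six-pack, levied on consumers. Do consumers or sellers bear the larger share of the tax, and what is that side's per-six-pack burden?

Without the tax, 244 − 3P = 4P + 195 gives 7P = 49, so P* = $7 and Q* = 223.
With the tax collected from consumers, demand (in seller-price terms) shifts: Qd = 244 − 3(P + 7).
New equilibrium: consumers pay $11, sellers receive $4, Q = 211. (Wedge: Pb − Ps = 7.)
Per-six-pack burden: consumers $4, sellers $3.
Consumers take the larger share because demand is less price-elastic here (demand slope 3 vs supply slope 4).
The less price-elastic side of the market bears the larger share of a per-unit tax.

Consumers bear the larger share: $4 per six-pack.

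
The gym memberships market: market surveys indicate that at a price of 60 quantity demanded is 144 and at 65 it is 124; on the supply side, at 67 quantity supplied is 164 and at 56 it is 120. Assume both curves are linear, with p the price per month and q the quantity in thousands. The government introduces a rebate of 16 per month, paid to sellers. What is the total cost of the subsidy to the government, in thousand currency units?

Government outlay = 2752 thousand.

Demand slope: (124 − 144)/(65 − 60) = -4, so qd = 384 − 4p.
Supply slope: (120 − 164)/(56 − 67) = 4, so qs = 4p − 104.
Without the subsidy, 384 − 4p = 4p − 104 gives 8p = 488, so p* = 61 and q* = 140.
With a per-unit subsidy paid to sellers, each receives p + 16 per unit sold, so supply becomes qs = 4(p + 16) − 104.
Solving gives q = 172 with consumers paying 53 and sellers receiving 69 (the 16 wedge).
Outlay = t · Q = 16 · 172 = 2752.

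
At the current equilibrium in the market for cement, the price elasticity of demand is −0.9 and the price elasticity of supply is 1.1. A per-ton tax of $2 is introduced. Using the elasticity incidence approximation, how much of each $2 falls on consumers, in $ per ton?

Incidence ratio: consumers' share ≈ εs / (εs + |εd|) = 1.1 / (1.1 + 0.9) = 0.55.
So consumers bear ≈ 0.55 × $2 = $1.1; suppliers bear $0.9.

Consumers bear ≈ $1.1 per ton.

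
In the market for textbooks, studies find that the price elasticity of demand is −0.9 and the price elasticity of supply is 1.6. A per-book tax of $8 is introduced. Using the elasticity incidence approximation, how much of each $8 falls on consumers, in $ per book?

Consumers bear ≈ $5.12 per book.

Incidence ratio: consumers' share ≈ εs / (εs + |εd|) = 1.6 / (1.6 + 0.9) = 0.64.
So consumers bear ≈ 0.64 × $8 = $5.12; producers bear $2.88.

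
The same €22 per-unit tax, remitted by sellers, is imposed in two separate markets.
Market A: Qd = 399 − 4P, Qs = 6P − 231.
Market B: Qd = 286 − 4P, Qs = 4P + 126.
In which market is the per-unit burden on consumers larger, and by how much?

Market A: pre-tax P* = €63, Q* = 147; post-tax Q = 94.2; per-unit burden on consumers = €13.2.
Market B: pre-tax P* = €20, Q* = 206; post-tax Q = 162; per-unit burden on consumers = €11.
Difference: €13.2 vs €11 → market A is larger by €2.2.

Market A, by €2.2.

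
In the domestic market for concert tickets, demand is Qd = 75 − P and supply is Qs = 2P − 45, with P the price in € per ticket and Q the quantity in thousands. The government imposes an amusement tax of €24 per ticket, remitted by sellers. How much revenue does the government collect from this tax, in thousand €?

Tax revenue = €456 thousand.

Without the tax, 75 − P = 2P − 45 gives 3P = 120, so P* = €40 and Q* = 35.
With the tax collected from sellers, supply shifts: Qs = 2(P − 24) − 45.
New equilibrium: buyers pay €56, sellers receive €32, Q = 19. (Wedge: Pb − Ps = 24.)
Revenue = t · Q = 24 · 19 = €456.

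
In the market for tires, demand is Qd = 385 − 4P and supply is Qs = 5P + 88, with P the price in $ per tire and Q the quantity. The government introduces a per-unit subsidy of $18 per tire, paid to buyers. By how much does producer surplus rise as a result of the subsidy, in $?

Producer surplus rises by $2184.

Before the subsidy: set 385 − 4P = 5P + 88 → P* = $33, Q* = 253.
With a per-unit subsidy paid to buyers, each effectively pays P − 18, so demand becomes Qd = 385 − 4(P − 18).
New equilibrium: buyers pay $23, producers receive $41, Q = 293. (Wedge: Pb − Ps = −18.)
ΔPS is the trapezoid between Q = 293 and Q = 253 of height $8: ½ · (253 + 293) · 8 = $2184.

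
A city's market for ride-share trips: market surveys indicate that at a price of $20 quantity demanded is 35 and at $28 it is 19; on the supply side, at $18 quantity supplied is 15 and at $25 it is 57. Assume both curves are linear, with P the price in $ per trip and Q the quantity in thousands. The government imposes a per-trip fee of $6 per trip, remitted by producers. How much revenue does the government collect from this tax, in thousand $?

Demand slope: (19 − 35)/(28 − 20) = -2, so Qd = 75 − 2P.
Supply slope: (57 − 15)/(25 − 18) = 6, so Qs = 6P − 93.
Without the tax, 75 − 2P = 6P − 93 gives 8P = 168, so P* = $21 and Q* = 33.
With the tax collected from producers, supply shifts: Qs = 6(P − 6) − 93.
Solving gives Q = 24 with consumers paying $25.5 and producers receiving $19.5 (the $6 wedge).
Revenue = t · Q = 6 · 24 = $144.

Tax revenue = $144 thousand.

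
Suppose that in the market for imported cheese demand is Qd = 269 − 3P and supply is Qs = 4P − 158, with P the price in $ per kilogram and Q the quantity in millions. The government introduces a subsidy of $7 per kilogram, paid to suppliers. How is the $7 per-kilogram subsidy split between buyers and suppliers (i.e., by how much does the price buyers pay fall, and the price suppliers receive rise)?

Buyers gain $4 per kilogram; suppliers gain $3 per kilogram.

Without the subsidy, 269 − 3P = 4P − 158 gives 7P = 427, so P* = $61 and Q* = 86.
With a per-unit subsidy paid to suppliers, each receives P + 7 per unit sold, so supply becomes Qs = 4(P + 7) − 158.
New equilibrium: buyers pay $57, suppliers receive $64, Q = 98. (Wedge: Pb − Ps = −7.)
Gain to buyers: $4; to suppliers: $3. (They sum to $7.)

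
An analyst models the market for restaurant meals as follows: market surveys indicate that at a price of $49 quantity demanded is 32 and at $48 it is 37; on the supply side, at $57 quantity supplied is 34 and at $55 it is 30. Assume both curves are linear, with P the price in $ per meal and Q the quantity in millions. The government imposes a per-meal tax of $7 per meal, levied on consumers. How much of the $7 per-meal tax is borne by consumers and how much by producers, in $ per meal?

Demand slope: (37 − 32)/(48 − 49) = -5, so Qd = 277 − 5P.
Supply slope: (30 − 34)/(55 − 57) = 2, so Qs = 2P − 80.
Without the tax, 277 − 5P = 2P − 80 gives 7P = 357, so P* = $51 and Q* = 22.
With the tax collected from consumers, demand (in seller-price terms) shifts: Qd = 277 − 5(P + 7).
New equilibrium: consumers pay $53, producers receive $46, Q = 12. (Wedge: Pb − Ps = 7.)
Burden on consumers: $2; on producers: $5. (They sum to $7.)

Consumers bear $2 per meal; producers bear $5 per meal.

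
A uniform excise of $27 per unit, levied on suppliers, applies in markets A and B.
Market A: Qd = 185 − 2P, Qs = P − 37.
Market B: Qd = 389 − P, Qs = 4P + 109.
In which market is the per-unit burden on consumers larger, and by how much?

Market B, by $12.6.

Market A: pre-tax P* = $74, Q* = 37; post-tax Q = 19; per-unit burden on consumers = $9.
Market B: pre-tax P* = $56, Q* = 333; post-tax Q = 311.4; per-unit burden on consumers = $21.6.
Difference: $9 vs $21.6 → market B is larger by $12.6.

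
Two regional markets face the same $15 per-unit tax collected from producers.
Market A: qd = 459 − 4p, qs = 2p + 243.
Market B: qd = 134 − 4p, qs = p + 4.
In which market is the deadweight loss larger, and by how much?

Market A, by $60.

Market A: pre-tax p* = $36, q* = 315; post-tax q = 295; deadweight loss = $150.
Market B: pre-tax p* = $26, q* = 30; post-tax q = 18; deadweight loss = $90.
Difference: $150 vs $90 → market A is larger by $60.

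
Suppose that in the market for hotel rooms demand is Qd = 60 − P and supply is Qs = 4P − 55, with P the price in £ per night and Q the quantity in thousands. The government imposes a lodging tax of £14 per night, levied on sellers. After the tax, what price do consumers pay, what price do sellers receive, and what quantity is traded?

Consumers pay £34.2; sellers receive £20.2; quantity = 25.8.

Before the tax: set 60 − P = 4P − 55 → P* = £23, Q* = 37.
With the tax collected from sellers, supply shifts: Qs = 4(P − 14) − 55.
New equilibrium: consumers pay £34.2, sellers receive £20.2, Q = 25.8. (Wedge: Pb − Ps = 14.)
The less price-elastic side of the market bears the larger share of a per-unit tax.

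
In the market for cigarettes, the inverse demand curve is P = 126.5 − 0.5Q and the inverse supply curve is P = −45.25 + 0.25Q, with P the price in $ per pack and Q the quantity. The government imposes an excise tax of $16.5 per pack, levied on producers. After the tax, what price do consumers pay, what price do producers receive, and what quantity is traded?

Consumers pay $23; producers receive $6.5; quantity = 207.

Rewrite in direct form: Qd = 253 − 2P and Qs = 4P + 181.
Before the tax: set 253 − 2P = 4P + 181 → P* = $12, Q* = 229.
With the tax collected from producers, supply shifts: Qs = 4(P − 16.5) + 181.
New equilibrium: consumers pay $23, producers receive $6.5, Q = 207. (Wedge: Pb − Ps = 16.5.)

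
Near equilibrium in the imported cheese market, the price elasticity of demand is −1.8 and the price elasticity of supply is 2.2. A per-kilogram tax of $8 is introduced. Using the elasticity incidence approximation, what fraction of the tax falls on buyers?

Incidence ratio: buyers' share ≈ εs / (εs + |εd|) = 2.2 / (2.2 + 1.8) = 0.55.
Supply is the more elastic side, so buyers bear the larger share.

Buyers' share ≈ 0.55.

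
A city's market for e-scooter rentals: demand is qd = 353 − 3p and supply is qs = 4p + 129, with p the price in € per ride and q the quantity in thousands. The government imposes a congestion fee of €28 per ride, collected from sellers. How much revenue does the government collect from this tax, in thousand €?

Before the tax: set 353 − 3p = 4p + 129 → p* = €32, q* = 257.
With the tax collected from sellers, supply shifts: qs = 4(p − 28) + 129.
Solving gives q = 209 with buyers paying €48 and sellers receiving €20 (the €28 wedge).
Revenue = t · Q = 28 · 209 = €5852.

Tax revenue = €5852 thousand.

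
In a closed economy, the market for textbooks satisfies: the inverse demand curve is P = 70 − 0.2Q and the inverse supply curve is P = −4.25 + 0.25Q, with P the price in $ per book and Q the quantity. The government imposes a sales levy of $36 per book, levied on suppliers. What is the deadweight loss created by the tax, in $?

Deadweight loss = $1440.

Rewrite in direct form: Qd = 350 − 5P and Qs = 4P + 17.
Without the tax, 350 − 5P = 4P + 17 gives 9P = 333, so P* = $37 and Q* = 165.
With the tax collected from suppliers, supply shifts: Qs = 4(P − 36) + 17.
Solving gives Q = 85 with consumers paying $53 and suppliers receiving $17 (the $36 wedge).
Quantity falls by |ΔQ| = |165 − 85| = 80.
DWL = ½ · t · |ΔQ| = ½ · 36 · 80 = $1440.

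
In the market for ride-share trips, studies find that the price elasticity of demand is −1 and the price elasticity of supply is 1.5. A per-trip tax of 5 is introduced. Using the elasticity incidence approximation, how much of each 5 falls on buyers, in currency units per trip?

Buyers bear ≈ 3 per trip.

Incidence ratio: buyers' share ≈ εs / (εs + |εd|) = 1.5 / (1.5 + 1) = 0.6.
So buyers bear ≈ 0.6 × 5 = 3; sellers bear 2.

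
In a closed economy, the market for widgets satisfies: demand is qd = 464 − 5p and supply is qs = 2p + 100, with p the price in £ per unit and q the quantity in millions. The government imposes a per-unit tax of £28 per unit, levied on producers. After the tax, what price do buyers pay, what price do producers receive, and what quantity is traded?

Buyers pay £60; producers receive £32; quantity = 164.

Before the tax: set 464 − 5p = 2p + 100 → p* = £52, q* = 204.
With the tax collected from producers, supply shifts: qs = 2(p − 28) + 100.
New equilibrium: buyers pay £60, producers receive £32, q = 164. (Wedge: pb − ps = 28.)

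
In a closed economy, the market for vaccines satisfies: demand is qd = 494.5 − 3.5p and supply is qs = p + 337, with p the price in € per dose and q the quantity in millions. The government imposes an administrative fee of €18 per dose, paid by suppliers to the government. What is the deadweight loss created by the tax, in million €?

Without the tax, 494.5 − 3.5p = p + 337 gives 4.5p = 157.5, so p* = €35 and q* = 372.
With the tax collected from suppliers, supply shifts: qs = (p − 18) + 337.
Solving gives q = 358 with buyers paying €39 and suppliers receiving €21 (the €18 wedge).
Quantity falls by |ΔQ| = |372 − 358| = 14.
DWL = ½ · t · |ΔQ| = ½ · 18 · 14 = €126.

Deadweight loss = €126 million.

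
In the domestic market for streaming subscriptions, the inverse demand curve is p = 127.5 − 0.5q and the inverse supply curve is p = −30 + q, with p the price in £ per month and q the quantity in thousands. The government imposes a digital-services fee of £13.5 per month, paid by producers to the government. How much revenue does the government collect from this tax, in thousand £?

Inverting to q(p) form: qd = 255 − 2p; qs = p + 30.
Before the tax: set 255 − 2p = p + 30 → p* = £75, q* = 105.
With the tax collected from producers, supply shifts: qs = (p − 13.5) + 30.
Solving gives q = 96 with consumers paying £79.5 and producers receiving £66 (the £13.5 wedge).
Revenue = t · Q = 13.5 · 96 = £1296.

Tax revenue = £1296 thousand.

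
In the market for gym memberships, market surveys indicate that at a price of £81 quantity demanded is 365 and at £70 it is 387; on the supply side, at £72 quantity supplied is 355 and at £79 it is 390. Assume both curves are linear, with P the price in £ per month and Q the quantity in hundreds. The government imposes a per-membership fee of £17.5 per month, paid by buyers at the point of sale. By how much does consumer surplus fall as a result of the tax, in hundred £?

Demand slope: (387 − 365)/(70 − 81) = -2, so Qd = 527 − 2P.
Supply slope: (390 − 355)/(79 − 72) = 5, so Qs = 5P − 5.
Without the tax, 527 − 2P = 5P − 5 gives 7P = 532, so P* = £76 and Q* = 375.
With the tax collected from buyers, demand (in seller-price terms) shifts: Qd = 527 − 2(P + 17.5).
Solving gives Q = 350 with buyers paying £88.5 and sellers receiving £71 (the £17.5 wedge).
ΔCS is the trapezoid between Q = 350 and Q = 375 of height £12.5: ½ · (375 + 350) · 12.5 = £4531.25.

Consumer surplus falls by £4531.25 hundred.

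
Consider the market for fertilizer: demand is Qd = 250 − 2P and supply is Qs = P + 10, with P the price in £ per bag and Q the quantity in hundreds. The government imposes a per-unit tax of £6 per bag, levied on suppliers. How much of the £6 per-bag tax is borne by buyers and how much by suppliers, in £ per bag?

Without the tax, 250 − 2P = P + 10 gives 3P = 240, so P* = £80 and Q* = 90.
With the tax collected from suppliers, supply shifts: Qs = (P − 6) + 10.
Solving gives Q = 86 with buyers paying £82 and suppliers receiving £76 (the £6 wedge).
Burden on buyers: £2; on suppliers: £4. (They sum to £6.)

Buyers bear £2 per bag; suppliers bear £4 per bag.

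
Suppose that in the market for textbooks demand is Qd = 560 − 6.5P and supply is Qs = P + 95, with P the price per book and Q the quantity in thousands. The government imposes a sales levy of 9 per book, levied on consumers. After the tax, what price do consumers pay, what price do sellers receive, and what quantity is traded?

Consumers pay 63.2; sellers receive 54.2; quantity = 149.2.

Without the tax, 560 − 6.5P = P + 95 gives 7.5P = 465, so P* = 62 and Q* = 157.
With the tax collected from consumers, demand (in seller-price terms) shifts: Qd = 560 − 6.5(P + 9).
Solving gives Q = 149.2 with consumers paying 63.2 and sellers receiving 54.2 (the 9 wedge).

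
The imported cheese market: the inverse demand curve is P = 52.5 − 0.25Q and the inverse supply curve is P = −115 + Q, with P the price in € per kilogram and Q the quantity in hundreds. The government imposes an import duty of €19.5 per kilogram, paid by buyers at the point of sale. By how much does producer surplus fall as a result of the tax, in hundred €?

Inverting to Q(P) form: Qd = 210 − 4P; Qs = P + 115.
Without the tax, 210 − 4P = P + 115 gives 5P = 95, so P* = €19 and Q* = 134.
With the tax collected from buyers, demand (in seller-price terms) shifts: Qd = 210 − 4(P + 19.5).
New equilibrium: buyers pay €22.9, producers receive €3.4, Q = 118.4. (Wedge: Pb − Ps = 19.5.)
ΔPS is the trapezoid between Q = 118.4 and Q = 134 of height €15.6: ½ · (134 + 118.4) · 15.6 = €1968.72.

Producer surplus falls by €1968.72 hundred.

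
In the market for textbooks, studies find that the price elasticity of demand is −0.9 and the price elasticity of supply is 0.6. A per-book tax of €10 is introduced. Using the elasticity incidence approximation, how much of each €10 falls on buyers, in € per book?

Incidence ratio: buyers' share ≈ εs / (εs + |εd|) = 0.6 / (0.6 + 0.9) = 0.4.
So buyers bear ≈ 0.4 × €10 = €4; suppliers bear €6.

Buyers bear ≈ €4 per book.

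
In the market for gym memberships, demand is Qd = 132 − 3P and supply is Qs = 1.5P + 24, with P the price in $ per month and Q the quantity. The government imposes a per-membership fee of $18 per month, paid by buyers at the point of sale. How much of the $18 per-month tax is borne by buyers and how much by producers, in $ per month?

Without the tax, 132 − 3P = 1.5P + 24 gives 4.5P = 108, so P* = $24 and Q* = 60.
With the tax collected from buyers, demand (in seller-price terms) shifts: Qd = 132 − 3(P + 18).
New equilibrium: buyers pay $30, producers receive $12, Q = 42. (Wedge: Pb − Ps = 18.)
Burden on buyers: $6; on producers: $12. (They sum to $18.)

Buyers bear $6 per month; producers bear $12 per month.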